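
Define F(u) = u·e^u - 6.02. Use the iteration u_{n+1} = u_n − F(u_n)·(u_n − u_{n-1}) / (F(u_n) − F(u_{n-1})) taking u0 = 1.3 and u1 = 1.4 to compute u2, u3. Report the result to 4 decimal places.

1.4378, 1.4343

F(1.3) = -1.249914, F(1.4) = -0.342720
u2 = 1.400000 − (-0.342720)·(1.400000 − 1.300000) / (-0.342720 − (-1.249914)) = 1.400000 − (-0.034272)/(0.907194) = 1.437778
F(1.437778) = 0.034955
u3 = 1.437778 − 0.034955·(1.437778 − 1.400000) / (0.034955 − (-0.342720)) = 1.437778 − (0.001321)/(0.377675) = 1.434282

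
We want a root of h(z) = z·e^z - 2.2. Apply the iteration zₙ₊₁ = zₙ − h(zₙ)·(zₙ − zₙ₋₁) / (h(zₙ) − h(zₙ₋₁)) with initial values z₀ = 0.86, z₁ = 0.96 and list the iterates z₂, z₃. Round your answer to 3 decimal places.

0.895, 0.897

h(0.86) = -0.16768, h(0.96) = 0.30723
z₂ = 0.96000 − 0.30723·(0.96000 − 0.86000) / (0.30723 − (-0.16768)) = 0.96000 − (0.03072)/(0.47491) = 0.89531
h(0.89531) = -0.00821
z₃ = 0.89531 − (-0.00821)·(0.89531 − 0.96000) / (-0.00821 − 0.30723) = 0.89531 − (0.00053)/(-0.31543) = 0.89699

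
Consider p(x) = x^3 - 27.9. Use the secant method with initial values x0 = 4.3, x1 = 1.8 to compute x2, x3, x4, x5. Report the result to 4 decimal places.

2.5488, 3.3406, 2.9822, 3.0281

p(4.3) = 51.607000, p(1.8) = -22.068000
x2 = 1.800000 − (-22.068000)·(1.800000 − 4.300000) / (-22.068000 − 51.607000) = 1.800000 − (55.170000)/(-73.675000) = 2.548829
p(2.548829) = -11.341452
x3 = 2.548829 − (-11.341452)·(2.548829 − 1.800000) / (-11.341452 − (-22.068000)) = 2.548829 − (-8.492811)/(10.726548) = 3.340586
p(3.340586) = 9.379304
x4 = 3.340586 − 9.379304·(3.340586 − 2.548829) / (9.379304 − (-11.341452)) = 3.340586 − (7.426122)/(20.720755) = 2.982195
p(2.982195) = -1.377887
x5 = 2.982195 − (-1.377887)·(2.982195 − 3.340586) / (-1.377887 − 9.379304) = 2.982195 − (0.493821)/(-10.757190) = 3.028101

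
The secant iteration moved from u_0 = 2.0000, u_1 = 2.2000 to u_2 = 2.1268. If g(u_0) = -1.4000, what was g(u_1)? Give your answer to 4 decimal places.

0.8082

The secant line through (2.0000, -1.4000) and (2.2000, g(u_1)) crosses zero at u_2 = 2.1268.
So (2.0000, -1.4000), (2.2000, g(u_1)), (2.1268, 0) are collinear:
g(u_1) = -1.4000 · (2.2000 − 2.1268) / (2.0000 − 2.1268) = -1.4000 · (0.073200)/(-0.126800) = 0.808202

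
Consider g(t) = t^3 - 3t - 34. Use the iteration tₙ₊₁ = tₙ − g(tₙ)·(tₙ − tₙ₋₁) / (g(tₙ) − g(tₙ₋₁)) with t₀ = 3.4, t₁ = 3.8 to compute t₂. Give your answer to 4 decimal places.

g(3.4) = -4.896000, g(3.8) = 9.472000
t₂ = 3.800000 − 9.472000·(3.800000 − 3.400000) / (9.472000 − (-4.896000)) = 3.800000 − (3.788800)/(14.368000) = 3.536303

3.5363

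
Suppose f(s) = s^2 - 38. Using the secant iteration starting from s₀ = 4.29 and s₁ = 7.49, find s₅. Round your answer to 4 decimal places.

6.1644

f(4.29) = -19.595900, f(7.49) = 18.100100
s₂ = 7.490000 − 18.100100·(7.490000 − 4.290000) / (18.100100 − (-19.595900)) = 7.490000 − (57.920320)/(37.696000) = 5.953489
f(5.953489) = -2.555969
s₃ = 5.953489 − (-2.555969)·(5.953489 − 7.490000) / (-2.555969 − 18.100100) = 5.953489 − (3.927275)/(-20.656069) = 6.143616
f(6.143616) = -0.255984
s₄ = 6.143616 − (-0.255984)·(6.143616 − 5.953489) / (-0.255984 − (-2.555969)) = 6.143616 − (-0.048669)/(2.299985) = 6.164777
f(6.164777) = 0.004471
s₅ = 6.164777 − 0.004471·(6.164777 − 6.143616) / (0.004471 − (-0.255984)) = 6.164777 − (0.000095)/(0.260455) = 6.164413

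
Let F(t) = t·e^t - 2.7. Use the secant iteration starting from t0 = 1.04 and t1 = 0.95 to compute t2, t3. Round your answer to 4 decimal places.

0.9951, 0.9967

F(1.04) = 0.242386, F(0.95) = -0.243576
t2 = 0.950000 − (-0.243576)·(0.950000 − 1.040000) / (-0.243576 − 0.242386) = 0.950000 − (0.021922)/(-0.485962) = 0.995110
F(0.995110) = -0.008205
t3 = 0.995110 − (-0.008205)·(0.995110 − 0.950000) / (-0.008205 − (-0.243576)) = 0.995110 − (-0.000370)/(0.235371) = 0.996683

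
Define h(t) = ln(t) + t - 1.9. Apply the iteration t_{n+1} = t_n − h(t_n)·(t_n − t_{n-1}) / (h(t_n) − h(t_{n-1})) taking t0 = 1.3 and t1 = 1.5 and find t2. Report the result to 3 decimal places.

h(1.3) = -0.33764, h(1.5) = 0.00547
t2 = 1.50000 − 0.00547·(1.50000 − 1.30000) / (0.00547 − (-0.33764)) = 1.50000 − (0.00109)/(0.34310) = 1.49681

1.497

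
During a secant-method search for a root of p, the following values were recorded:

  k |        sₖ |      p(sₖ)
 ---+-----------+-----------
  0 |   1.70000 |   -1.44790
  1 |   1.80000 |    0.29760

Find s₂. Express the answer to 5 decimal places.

s₂ = 1.80000 − 0.29760·(1.80000 − 1.70000) / (0.29760 − (-1.44790))
   = 1.80000 − (0.0297600)/(1.7455000) = 1.7829504

1.78295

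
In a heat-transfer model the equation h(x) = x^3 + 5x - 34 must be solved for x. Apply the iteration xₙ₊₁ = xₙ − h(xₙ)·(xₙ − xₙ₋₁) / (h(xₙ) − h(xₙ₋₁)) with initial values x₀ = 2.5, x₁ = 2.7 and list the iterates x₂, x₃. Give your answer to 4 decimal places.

h(2.5) = -5.875000, h(2.7) = -0.817000
x₂ = 2.700000 − (-0.817000)·(2.700000 − 2.500000) / (-0.817000 − (-5.875000)) = 2.700000 − (-0.163400)/(5.058000) = 2.732305
h(2.732305) = 0.059529
x₃ = 2.732305 − 0.059529·(2.732305 − 2.700000) / (0.059529 − (-0.817000)) = 2.732305 − (0.001923)/(0.876529) = 2.730111

2.7323, 2.7301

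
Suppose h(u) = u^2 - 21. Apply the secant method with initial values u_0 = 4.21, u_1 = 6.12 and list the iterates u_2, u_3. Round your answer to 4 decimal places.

4.5271, 4.5746

h(4.21) = -3.275900, h(6.12) = 16.454400
u_2 = 6.120000 − 16.454400·(6.120000 − 4.210000) / (16.454400 − (-3.275900)) = 6.120000 − (31.427904)/(19.730300) = 4.527125
h(4.527125) = -0.505140
u_3 = 4.527125 − (-0.505140)·(4.527125 − 6.120000) / (-0.505140 − 16.454400) = 4.527125 − (0.804625)/(-16.959540) = 4.574569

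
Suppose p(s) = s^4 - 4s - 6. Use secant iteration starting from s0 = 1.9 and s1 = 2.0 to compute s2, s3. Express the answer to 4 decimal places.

p(1.9) = -0.567900, p(2.0) = 2.000000
s2 = 2.000000 − 2.000000·(2.000000 − 1.900000) / (2.000000 − (-0.567900)) = 2.000000 − (0.200000)/(2.567900) = 1.922115
p(1.922115) = -0.038929
s3 = 1.922115 − (-0.038929)·(1.922115 − 2.000000) / (-0.038929 − 2.000000) = 1.922115 − (0.003032)/(-2.038929) = 1.923602

1.9221, 1.9236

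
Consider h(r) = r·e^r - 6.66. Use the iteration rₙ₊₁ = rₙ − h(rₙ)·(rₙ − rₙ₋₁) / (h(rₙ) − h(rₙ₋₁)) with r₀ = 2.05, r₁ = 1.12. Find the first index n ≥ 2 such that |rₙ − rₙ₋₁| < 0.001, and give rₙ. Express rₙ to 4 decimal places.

h(2.05) = 9.264197, h(1.12) = -3.227363
r₂ = 1.120000 − (-3.227363)·(-0.930000)/(-12.491561) = 1.360278;  |Δ| = 0.240278
h(1.360278) = -1.358620
r₃ = 1.360278 − (-1.358620)·(0.240278)/(1.868743) = 1.534966;  |Δ| = 0.174688
h(1.534966) = 0.464032
r₄ = 1.534966 − 0.464032·(0.174688)/(1.822652) = 1.490492;  |Δ| = 0.044474
h(1.490492) = -0.043293
r₅ = 1.490492 − (-0.043293)·(-0.044474)/(-0.507325) = 1.494287;  |Δ| = 0.003795
h(1.494287) = -0.001221
r₆ = 1.494287 − (-0.001221)·(0.003795)/(0.042072) = 1.494397;  |Δ| = 0.000110
|r₆ − r₅| = 0.000110 < 0.001

n = 6, rₙ = 1.4944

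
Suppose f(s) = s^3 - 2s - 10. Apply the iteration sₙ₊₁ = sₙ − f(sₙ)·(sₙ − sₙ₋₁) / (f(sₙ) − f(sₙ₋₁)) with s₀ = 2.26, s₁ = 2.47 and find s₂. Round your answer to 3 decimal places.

f(2.26) = -2.97682, f(2.47) = 0.12922
s₂ = 2.47000 − 0.12922·(2.47000 − 2.26000) / (0.12922 − (-2.97682)) = 2.47000 − (0.02714)/(3.10605) = 2.46126

2.461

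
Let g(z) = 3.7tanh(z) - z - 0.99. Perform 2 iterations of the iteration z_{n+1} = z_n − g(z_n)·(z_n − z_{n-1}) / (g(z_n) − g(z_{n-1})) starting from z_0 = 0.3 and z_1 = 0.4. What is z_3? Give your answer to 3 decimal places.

0.393

g(0.3) = -0.21214, g(0.4) = 0.01581
z_2 = 0.40000 − 0.01581·(0.40000 − 0.30000) / (0.01581 − (-0.21214)) = 0.40000 − (0.00158)/(0.22795) = 0.39306
g(0.39306) = 0.00073
z_3 = 0.39306 − 0.00073·(0.39306 − 0.40000) / (0.00073 − 0.01581) = 0.39306 − (-0.00001)/(-0.01508) = 0.39273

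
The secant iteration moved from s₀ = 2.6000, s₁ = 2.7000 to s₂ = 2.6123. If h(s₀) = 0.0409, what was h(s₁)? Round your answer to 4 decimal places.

The secant line through (2.6000, 0.0409) and (2.7000, h(s₁)) crosses zero at s₂ = 2.6123.
So (2.6000, 0.0409), (2.7000, h(s₁)), (2.6123, 0) are collinear:
h(s₁) = 0.0409 · (2.7000 − 2.6123) / (2.6000 − 2.6123) = 0.0409 · (0.087700)/(-0.012300) = -0.291620

-0.2916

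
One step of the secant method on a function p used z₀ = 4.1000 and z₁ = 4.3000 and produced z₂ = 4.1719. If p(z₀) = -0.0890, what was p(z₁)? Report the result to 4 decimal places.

0.1586

The secant line through (4.1000, -0.0890) and (4.3000, p(z₁)) crosses zero at z₂ = 4.1719.
So (4.1000, -0.0890), (4.3000, p(z₁)), (4.1719, 0) are collinear:
p(z₁) = -0.0890 · (4.3000 − 4.1719) / (4.1000 − 4.1719) = -0.0890 · (0.128100)/(-0.071900) = 0.158566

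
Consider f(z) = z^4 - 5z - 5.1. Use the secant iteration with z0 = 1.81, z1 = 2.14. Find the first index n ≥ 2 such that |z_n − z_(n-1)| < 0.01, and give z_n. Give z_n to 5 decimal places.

n = 4, z_n = 1.96571

f(1.81) = -3.4171688, f(2.14) = 5.1727362
z2 = 2.1400000 − 5.1727362·(0.3300000)/(8.5899050) = 1.9412780;  |Δ| = 0.1987220
f(1.9412780) = -0.6043430
z3 = 1.9412780 − (-0.6043430)·(-0.1987220)/(-5.7770792) = 1.9620664;  |Δ| = 0.0207884
f(1.9620664) = -0.0901063
z4 = 1.9620664 − (-0.0901063)·(0.0207884)/(0.5142367) = 1.9657090;  |Δ| = 0.0036426
|z4 − z3| = 0.0036426 < 0.01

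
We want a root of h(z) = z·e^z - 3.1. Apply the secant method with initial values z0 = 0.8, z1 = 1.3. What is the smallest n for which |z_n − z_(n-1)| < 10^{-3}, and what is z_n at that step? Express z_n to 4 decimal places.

h(0.8) = -1.319567, h(1.3) = 1.670086
z2 = 1.300000 − 1.670086·(0.500000)/(2.989653) = 1.020689;  |Δ| = 0.279311
h(1.020689) = -0.267479
z3 = 1.020689 − (-0.267479)·(-0.279311)/(-1.937565) = 1.059248;  |Δ| = 0.038559
h(1.059248) = -0.044917
z4 = 1.059248 − (-0.044917)·(0.038559)/(0.222562) = 1.067030;  |Δ| = 0.007782
h(1.067030) = 0.001570
z5 = 1.067030 − 0.001570·(0.007782)/(0.046487) = 1.066767;  |Δ| = 0.000263
|z5 − z4| = 0.000263 < 10^{-3}

n = 5, z_n = 1.0668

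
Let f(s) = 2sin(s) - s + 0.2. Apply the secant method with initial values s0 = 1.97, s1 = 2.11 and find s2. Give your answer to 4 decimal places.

2.0082

f(1.97) = 0.072742, f(2.11) = -0.193764
s2 = 2.110000 − (-0.193764)·(2.110000 − 1.970000) / (-0.193764 − 0.072742) = 2.110000 − (-0.027127)/(-0.266506) = 2.008212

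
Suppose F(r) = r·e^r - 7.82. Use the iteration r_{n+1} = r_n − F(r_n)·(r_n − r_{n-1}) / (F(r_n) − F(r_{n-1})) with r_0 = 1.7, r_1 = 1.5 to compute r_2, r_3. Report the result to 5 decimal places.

1.58497, 1.59226

F(1.7) = 1.4857106, F(1.5) = -1.0974664
r_2 = 1.5000000 − (-1.0974664)·(1.5000000 − 1.7000000) / (-1.0974664 − 1.4857106) = 1.5000000 − (0.2194933)/(-2.5831770) = 1.5849703
F(1.5849703) = -0.0866980
r_3 = 1.5849703 − (-0.0866980)·(1.5849703 − 1.5000000) / (-0.0866980 − (-1.0974664)) = 1.5849703 − (-0.0073668)/(1.0107684) = 1.5922586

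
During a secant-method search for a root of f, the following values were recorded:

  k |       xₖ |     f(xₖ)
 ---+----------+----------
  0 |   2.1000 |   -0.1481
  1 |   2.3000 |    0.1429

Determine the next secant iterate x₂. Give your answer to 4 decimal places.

x₂ = 2.3000 − 0.1429·(2.3000 − 2.1000) / (0.1429 − (-0.1481))
   = 2.3000 − (0.028580)/(0.291000) = 2.201787

2.2018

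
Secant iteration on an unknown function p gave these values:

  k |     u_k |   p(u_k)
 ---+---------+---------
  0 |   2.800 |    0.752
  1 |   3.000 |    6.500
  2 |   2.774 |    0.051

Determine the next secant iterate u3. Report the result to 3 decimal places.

u3 = 2.774 − 0.051·(2.774 − 3.000) / (0.051 − 6.500)
   = 2.774 − (-0.01153)/(-6.44900) = 2.77221

2.772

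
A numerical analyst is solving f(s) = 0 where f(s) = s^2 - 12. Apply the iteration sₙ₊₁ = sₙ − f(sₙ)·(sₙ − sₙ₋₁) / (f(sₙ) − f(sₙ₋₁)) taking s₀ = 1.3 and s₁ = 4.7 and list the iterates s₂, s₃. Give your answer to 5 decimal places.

f(1.3) = -10.3100000, f(4.7) = 10.0900000
s₂ = 4.7000000 − 10.0900000·(4.7000000 − 1.3000000) / (10.0900000 − (-10.3100000)) = 4.7000000 − (34.3060000)/(20.4000000) = 3.0183333
f(3.0183333) = -2.8896639
s₃ = 3.0183333 − (-2.8896639)·(3.0183333 − 4.7000000) / (-2.8896639 − 10.0900000) = 3.0183333 − (4.8594514)/(-12.9796639) = 3.3927230

3.01833, 3.39272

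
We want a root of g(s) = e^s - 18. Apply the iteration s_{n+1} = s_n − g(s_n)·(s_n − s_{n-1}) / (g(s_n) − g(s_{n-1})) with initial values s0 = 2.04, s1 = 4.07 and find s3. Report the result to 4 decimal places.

2.6719

g(2.04) = -10.309391, g(4.07) = 40.556963
s2 = 4.070000 − 40.556963·(4.070000 − 2.040000) / (40.556963 − (-10.309391)) = 4.070000 − (82.330634)/(50.866353) = 2.451432
g(2.451432) = -6.395043
s3 = 2.451432 − (-6.395043)·(2.451432 − 4.070000) / (-6.395043 − 40.556963) = 2.451432 − (10.350809)/(-46.952005) = 2.671887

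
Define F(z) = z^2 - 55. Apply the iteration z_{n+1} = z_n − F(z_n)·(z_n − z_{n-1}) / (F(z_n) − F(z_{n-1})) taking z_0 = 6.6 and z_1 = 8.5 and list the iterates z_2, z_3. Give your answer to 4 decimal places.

F(6.6) = -11.440000, F(8.5) = 17.250000
z_2 = 8.500000 − 17.250000·(8.500000 − 6.600000) / (17.250000 − (-11.440000)) = 8.500000 − (32.775000)/(28.690000) = 7.357616
F(7.357616) = -0.865488
z_3 = 7.357616 − (-0.865488)·(7.357616 − 8.500000) / (-0.865488 − 17.250000) = 7.357616 − (0.988720)/(-18.115488) = 7.412195

7.3576, 7.4122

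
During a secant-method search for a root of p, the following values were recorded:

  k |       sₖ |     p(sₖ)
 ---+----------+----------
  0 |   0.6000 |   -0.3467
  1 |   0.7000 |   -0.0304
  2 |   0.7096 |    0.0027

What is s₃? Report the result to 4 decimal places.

s₃ = 0.7096 − 0.0027·(0.7096 − 0.7000) / (0.0027 − (-0.0304))
   = 0.7096 − (0.000026)/(0.033100) = 0.708817

0.7088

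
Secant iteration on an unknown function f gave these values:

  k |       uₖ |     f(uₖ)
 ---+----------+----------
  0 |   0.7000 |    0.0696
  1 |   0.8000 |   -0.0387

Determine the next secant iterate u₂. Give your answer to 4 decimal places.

u₂ = 0.8000 − (-0.0387)·(0.8000 − 0.7000) / (-0.0387 − 0.0696)
   = 0.8000 − (-0.003870)/(-0.108300) = 0.764266

0.7643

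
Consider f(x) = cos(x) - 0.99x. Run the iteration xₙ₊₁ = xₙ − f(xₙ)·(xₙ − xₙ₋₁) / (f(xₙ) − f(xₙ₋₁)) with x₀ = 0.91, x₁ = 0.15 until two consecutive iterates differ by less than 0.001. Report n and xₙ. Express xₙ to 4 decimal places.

n = 5, xₙ = 0.7435

f(0.91) = -0.287154, f(0.15) = 0.840271
x₂ = 0.150000 − 0.840271·(-0.760000)/(1.127425) = 0.716429;  |Δ| = 0.566429
f(0.716429) = 0.044891
x₃ = 0.716429 − 0.044891·(0.566429)/(-0.795380) = 0.748398;  |Δ| = 0.031969
f(0.748398) = -0.008134
x₄ = 0.748398 − (-0.008134)·(0.031969)/(-0.053026) = 0.743494;  |Δ| = 0.004904
f(0.743494) = 0.000049
x₅ = 0.743494 − 0.000049·(-0.004904)/(0.008183) = 0.743523;  |Δ| = 0.000029
|x₅ − x₄| = 0.000029 < 0.001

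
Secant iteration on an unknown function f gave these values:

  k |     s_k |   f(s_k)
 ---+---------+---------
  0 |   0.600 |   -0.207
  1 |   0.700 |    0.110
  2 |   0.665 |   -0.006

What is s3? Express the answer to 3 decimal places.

s3 = 0.665 − (-0.006)·(0.665 − 0.700) / (-0.006 − 0.110)
   = 0.665 − (0.00021)/(-0.11600) = 0.66681

0.667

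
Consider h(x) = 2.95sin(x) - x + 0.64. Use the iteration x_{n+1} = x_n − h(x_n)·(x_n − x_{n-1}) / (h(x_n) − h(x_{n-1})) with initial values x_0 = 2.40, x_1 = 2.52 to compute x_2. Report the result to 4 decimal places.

h(2.40) = 0.232616, h(2.52) = -0.162125
x_2 = 2.520000 − (-0.162125)·(2.520000 − 2.400000) / (-0.162125 − 0.232616) = 2.520000 − (-0.019455)/(-0.394741) = 2.470715

2.4707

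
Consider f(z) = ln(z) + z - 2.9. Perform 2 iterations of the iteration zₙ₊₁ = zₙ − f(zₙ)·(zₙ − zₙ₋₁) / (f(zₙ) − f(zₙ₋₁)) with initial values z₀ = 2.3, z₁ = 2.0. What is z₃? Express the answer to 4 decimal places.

2.1395

f(2.3) = 0.232909, f(2.0) = -0.206853
z₂ = 2.000000 − (-0.206853)·(2.000000 − 2.300000) / (-0.206853 − 0.232909) = 2.000000 − (0.062056)/(-0.439762) = 2.141112
f(2.141112) = 0.002438
z₃ = 2.141112 − 0.002438·(2.141112 − 2.000000) / (0.002438 − (-0.206853)) = 2.141112 − (0.000344)/(0.209291) = 2.139469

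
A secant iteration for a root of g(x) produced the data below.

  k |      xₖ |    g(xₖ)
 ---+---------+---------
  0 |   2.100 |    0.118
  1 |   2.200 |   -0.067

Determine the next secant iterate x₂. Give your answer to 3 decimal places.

2.164

x₂ = 2.200 − (-0.067)·(2.200 − 2.100) / (-0.067 − 0.118)
   = 2.200 − (-0.00670)/(-0.18500) = 2.16378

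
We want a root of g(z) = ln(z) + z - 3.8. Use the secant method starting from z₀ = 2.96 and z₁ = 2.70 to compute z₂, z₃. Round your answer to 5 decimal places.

g(2.96) = 0.2451893, g(2.70) = -0.1067482
z₂ = 2.7000000 − (-0.1067482)·(2.7000000 − 2.9600000) / (-0.1067482 − 0.2451893) = 2.7000000 − (0.0277545)/(-0.3519375) = 2.7788621
g(2.7788621) = 0.0009037
z₃ = 2.7788621 − 0.0009037·(2.7788621 − 2.7000000) / (0.0009037 − (-0.1067482)) = 2.7788621 − (0.0000713)/(0.1076519) = 2.7782001

2.77886, 2.77820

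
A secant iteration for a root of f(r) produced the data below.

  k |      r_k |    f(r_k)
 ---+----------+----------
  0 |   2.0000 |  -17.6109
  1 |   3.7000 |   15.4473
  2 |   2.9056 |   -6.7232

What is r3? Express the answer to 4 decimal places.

r3 = 2.9056 − (-6.7232)·(2.9056 − 3.7000) / (-6.7232 − 15.4473)
   = 2.9056 − (5.340910)/(-22.170500) = 3.146502

3.1465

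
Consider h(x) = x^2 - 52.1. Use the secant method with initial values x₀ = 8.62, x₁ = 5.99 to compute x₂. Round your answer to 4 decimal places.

7.1002

h(8.62) = 22.204400, h(5.99) = -16.219900
x₂ = 5.990000 − (-16.219900)·(5.990000 − 8.620000) / (-16.219900 − 22.204400) = 5.990000 − (42.658337)/(-38.424300) = 7.100192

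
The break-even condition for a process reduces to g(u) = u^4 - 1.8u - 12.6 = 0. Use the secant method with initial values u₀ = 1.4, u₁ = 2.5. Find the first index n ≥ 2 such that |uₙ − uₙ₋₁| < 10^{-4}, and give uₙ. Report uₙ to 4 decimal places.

g(1.4) = -11.278400, g(2.5) = 21.962500
u₂ = 2.500000 − 21.962500·(1.100000)/(33.240900) = 1.773222;  |Δ| = 0.726778
g(1.773222) = -5.905072
u₃ = 1.773222 − (-5.905072)·(-0.726778)/(-27.867572) = 1.927225;  |Δ| = 0.154002
g(1.927225) = -2.273761
u₄ = 1.927225 − (-2.273761)·(0.154002)/(3.631311) = 2.023654;  |Δ| = 0.096429
g(2.023654) = 0.527885
u₅ = 2.023654 − 0.527885·(0.096429)/(2.801646) = 2.005485;  |Δ| = 0.018169
g(2.005485) = -0.033635
u₆ = 2.005485 − (-0.033635)·(-0.018169)/(-0.561520) = 2.006573;  |Δ| = 0.001088
g(2.006573) = -0.000451
u₇ = 2.006573 − (-0.000451)·(0.001088)/(0.033184) = 2.006588;  |Δ| = 0.000015
|u₇ − u₆| = 0.000015 < 10^{-4}

n = 7, uₙ = 2.0066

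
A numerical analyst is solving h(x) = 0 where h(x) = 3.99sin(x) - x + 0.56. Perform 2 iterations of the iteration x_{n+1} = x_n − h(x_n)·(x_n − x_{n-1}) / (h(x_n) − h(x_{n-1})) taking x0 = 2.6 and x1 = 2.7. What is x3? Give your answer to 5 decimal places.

h(2.6) = 0.0168505, h(2.7) = -0.4347543
x2 = 2.7000000 − (-0.4347543)·(2.7000000 − 2.6000000) / (-0.4347543 − 0.0168505) = 2.7000000 − (-0.0434754)/(-0.4516048) = 2.6037312
h(2.6037312) = 0.0003479
x3 = 2.6037312 − 0.0003479·(2.6037312 − 2.7000000) / (0.0003479 − (-0.4347543)) = 2.6037312 − (-0.0000335)/(0.4351021) = 2.6038082

2.60381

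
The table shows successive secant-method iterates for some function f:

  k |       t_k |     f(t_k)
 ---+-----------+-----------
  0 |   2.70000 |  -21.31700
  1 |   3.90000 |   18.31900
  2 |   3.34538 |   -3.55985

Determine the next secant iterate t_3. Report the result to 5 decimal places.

t_3 = 3.34538 − (-3.55985)·(3.34538 − 3.90000) / (-3.55985 − 18.31900)
   = 3.34538 − (1.9743640)/(-21.8788500) = 3.4356208

3.43562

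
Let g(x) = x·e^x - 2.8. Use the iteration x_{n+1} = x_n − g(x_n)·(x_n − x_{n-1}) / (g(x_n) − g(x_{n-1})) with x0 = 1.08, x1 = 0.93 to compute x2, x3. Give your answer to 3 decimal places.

1.011, 1.015

g(1.08) = 0.38025, g(0.93) = -0.44291
x2 = 0.93000 − (-0.44291)·(0.93000 − 1.08000) / (-0.44291 − 0.38025) = 0.93000 − (0.06644)/(-0.82316) = 1.01071
g(1.01071) = -0.02303
x3 = 1.01071 − (-0.02303)·(1.01071 − 0.93000) / (-0.02303 − (-0.44291)) = 1.01071 − (-0.00186)/(0.41988) = 1.01514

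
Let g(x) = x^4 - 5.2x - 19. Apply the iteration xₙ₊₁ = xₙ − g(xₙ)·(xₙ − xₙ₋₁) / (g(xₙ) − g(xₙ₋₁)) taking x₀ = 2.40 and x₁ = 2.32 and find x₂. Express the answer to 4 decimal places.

g(2.40) = 1.697600, g(2.32) = -2.093770
x₂ = 2.320000 − (-2.093770)·(2.320000 − 2.400000) / (-2.093770 − 1.697600) = 2.320000 − (0.167502)/(-3.791370) = 2.364180

2.3642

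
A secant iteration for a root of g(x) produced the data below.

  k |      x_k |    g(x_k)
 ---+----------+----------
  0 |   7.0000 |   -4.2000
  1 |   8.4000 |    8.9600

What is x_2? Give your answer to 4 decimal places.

7.4468

x_2 = 8.4000 − 8.9600·(8.4000 − 7.0000) / (8.9600 − (-4.2000))
   = 8.4000 − (12.544000)/(13.160000) = 7.446809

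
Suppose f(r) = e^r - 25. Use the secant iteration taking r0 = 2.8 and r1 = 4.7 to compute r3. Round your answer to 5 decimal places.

f(2.8) = -8.5553532, f(4.7) = 84.9471725
r2 = 4.7000000 − 84.9471725·(4.7000000 − 2.8000000) / (84.9471725 − (-8.5553532)) = 4.7000000 − (161.3996277)/(93.5025257) = 2.9738474
f(2.9738474) = -5.4329427
r3 = 2.9738474 − (-5.4329427)·(2.9738474 − 4.7000000) / (-5.4329427 − 84.9471725) = 2.9738474 − (9.3780882)/(-90.3801152) = 3.0776101

3.07761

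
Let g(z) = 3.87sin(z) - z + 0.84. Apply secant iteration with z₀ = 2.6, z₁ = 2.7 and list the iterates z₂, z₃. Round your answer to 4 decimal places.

2.6533, 2.6538

g(2.6) = 0.234990, g(2.7) = -0.206040
z₂ = 2.700000 − (-0.206040)·(2.700000 − 2.600000) / (-0.206040 − 0.234990) = 2.700000 − (-0.020604)/(-0.441030) = 2.653282
g(2.653282) = 0.002268
z₃ = 2.653282 − 0.002268·(2.653282 − 2.700000) / (0.002268 − (-0.206040)) = 2.653282 − (-0.000106)/(0.208308) = 2.653791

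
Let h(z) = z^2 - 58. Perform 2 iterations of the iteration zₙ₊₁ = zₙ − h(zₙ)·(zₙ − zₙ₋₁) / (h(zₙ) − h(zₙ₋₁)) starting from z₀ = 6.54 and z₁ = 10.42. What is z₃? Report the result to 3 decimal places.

h(6.54) = -15.22840, h(10.42) = 50.57640
z₂ = 10.42000 − 50.57640·(10.42000 − 6.54000) / (50.57640 − (-15.22840)) = 10.42000 − (196.23643)/(65.80480) = 7.43790
h(7.43790) = -2.67763
z₃ = 7.43790 − (-2.67763)·(7.43790 − 10.42000) / (-2.67763 − 50.57640) = 7.43790 − (7.98496)/(-53.25403) = 7.58784

7.588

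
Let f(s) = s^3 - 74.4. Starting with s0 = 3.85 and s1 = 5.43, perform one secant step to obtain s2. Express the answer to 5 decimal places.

f(3.85) = -17.3333750, f(5.43) = 85.7030070
s2 = 5.4300000 − 85.7030070·(5.4300000 − 3.8500000) / (85.7030070 − (-17.3333750)) = 5.4300000 − (135.4107511)/(103.0363820) = 4.1157967

4.11580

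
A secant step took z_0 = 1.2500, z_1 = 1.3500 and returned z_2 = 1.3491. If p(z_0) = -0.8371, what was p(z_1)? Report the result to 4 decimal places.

The secant line through (1.2500, -0.8371) and (1.3500, p(z_1)) crosses zero at z_2 = 1.3491.
So (1.2500, -0.8371), (1.3500, p(z_1)), (1.3491, 0) are collinear:
p(z_1) = -0.8371 · (1.3500 − 1.3491) / (1.2500 − 1.3491) = -0.8371 · (0.000900)/(-0.099100) = 0.007602

0.0076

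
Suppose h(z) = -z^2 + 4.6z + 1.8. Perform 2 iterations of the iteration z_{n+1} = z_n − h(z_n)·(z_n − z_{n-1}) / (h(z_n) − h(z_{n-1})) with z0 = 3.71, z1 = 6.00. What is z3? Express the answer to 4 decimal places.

h(3.71) = 5.101900, h(6.00) = -6.600000
z2 = 6.000000 − (-6.600000)·(6.000000 − 3.710000) / (-6.600000 − 5.101900) = 6.000000 − (-15.114000)/(-11.701900) = 4.708415
h(4.708415) = 1.289538
z3 = 4.708415 − 1.289538·(4.708415 − 6.000000) / (1.289538 − (-6.600000)) = 4.708415 − (-1.665548)/(7.889538) = 4.919523

4.9195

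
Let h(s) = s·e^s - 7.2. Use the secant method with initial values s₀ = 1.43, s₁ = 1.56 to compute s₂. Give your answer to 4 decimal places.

1.5399

h(1.43) = -1.224460, h(1.56) = 0.223761
s₂ = 1.560000 − 0.223761·(1.560000 − 1.430000) / (0.223761 − (-1.224460)) = 1.560000 − (0.029089)/(1.448221) = 1.539914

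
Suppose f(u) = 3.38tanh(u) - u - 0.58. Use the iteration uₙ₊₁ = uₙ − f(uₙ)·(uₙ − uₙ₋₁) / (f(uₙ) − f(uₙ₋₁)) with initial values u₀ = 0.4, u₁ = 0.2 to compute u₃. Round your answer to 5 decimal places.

f(0.4) = 0.3042275, f(0.2) = -0.1128714
u₂ = 0.2000000 − (-0.1128714)·(0.2000000 − 0.4000000) / (-0.1128714 − 0.3042275) = 0.2000000 − (0.0225743)/(-0.4170989) = 0.2541221
f(0.2541221) = 0.0067867
u₃ = 0.2541221 − 0.0067867·(0.2541221 − 0.2000000) / (0.0067867 − (-0.1128714)) = 0.2541221 − (0.0003673)/(0.1196581) = 0.2510525

0.25105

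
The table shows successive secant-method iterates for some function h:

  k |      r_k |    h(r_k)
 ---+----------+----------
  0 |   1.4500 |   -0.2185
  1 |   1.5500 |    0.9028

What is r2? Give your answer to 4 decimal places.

1.4695

r2 = 1.5500 − 0.9028·(1.5500 − 1.4500) / (0.9028 − (-0.2185))
   = 1.5500 − (0.090280)/(1.121300) = 1.469486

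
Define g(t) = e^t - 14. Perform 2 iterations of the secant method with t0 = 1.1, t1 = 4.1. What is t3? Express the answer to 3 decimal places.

2.057

g(1.1) = -10.99583, g(4.1) = 46.34029
t2 = 4.10000 − 46.34029·(4.10000 − 1.10000) / (46.34029 − (-10.99583)) = 4.10000 − (139.02086)/(57.33612) = 1.67534
g(1.67534) = -8.65941
t3 = 1.67534 − (-8.65941)·(1.67534 − 4.10000) / (-8.65941 − 46.34029) = 1.67534 − (20.99617)/(-54.99970) = 2.05709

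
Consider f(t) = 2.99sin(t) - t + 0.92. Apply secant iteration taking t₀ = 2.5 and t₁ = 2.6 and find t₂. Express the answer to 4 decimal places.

2.5602

f(2.5) = 0.209432, f(2.6) = -0.138651
t₂ = 2.600000 − (-0.138651)·(2.600000 − 2.500000) / (-0.138651 − 0.209432) = 2.600000 − (-0.013865)/(-0.348083) = 2.560167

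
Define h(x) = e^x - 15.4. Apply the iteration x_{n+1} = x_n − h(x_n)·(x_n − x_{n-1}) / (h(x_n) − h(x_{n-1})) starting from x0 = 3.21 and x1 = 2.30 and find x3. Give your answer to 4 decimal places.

2.7583

h(3.21) = 9.379086, h(2.30) = -5.425818
x2 = 2.300000 − (-5.425818)·(2.300000 − 3.210000) / (-5.425818 − 9.379086) = 2.300000 − (4.937494)/(-14.804904) = 2.633504
h(2.633504) = -1.477532
x3 = 2.633504 − (-1.477532)·(2.633504 − 2.300000) / (-1.477532 − (-5.425818)) = 2.633504 − (-0.492763)/(3.948286) = 2.758308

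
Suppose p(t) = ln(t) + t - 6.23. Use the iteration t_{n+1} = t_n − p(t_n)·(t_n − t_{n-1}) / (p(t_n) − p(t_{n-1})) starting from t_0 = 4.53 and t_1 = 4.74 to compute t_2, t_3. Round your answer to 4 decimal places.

4.6857, 4.6855

p(4.53) = -0.189278, p(4.74) = 0.066037
t_2 = 4.740000 − 0.066037·(4.740000 − 4.530000) / (0.066037 − (-0.189278)) = 4.740000 − (0.013868)/(0.255315) = 4.685684
p(4.685684) = 0.000195
t_3 = 4.685684 − 0.000195·(4.685684 − 4.740000) / (0.000195 − 0.066037) = 4.685684 − (-0.000011)/(-0.065842) = 4.685522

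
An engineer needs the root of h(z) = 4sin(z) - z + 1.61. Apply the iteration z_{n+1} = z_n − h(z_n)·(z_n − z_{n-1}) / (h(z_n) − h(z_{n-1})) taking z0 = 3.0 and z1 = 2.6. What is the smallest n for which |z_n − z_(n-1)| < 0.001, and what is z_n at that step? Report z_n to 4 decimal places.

n = 4, z_n = 2.8313

h(3.0) = -0.825520, h(2.6) = 1.072005
z2 = 2.600000 − 1.072005·(-0.400000)/(1.897525) = 2.825980;  |Δ| = 0.225980
h(2.825980) = 0.025617
z3 = 2.825980 − 0.025617·(0.225980)/(-1.046388) = 2.831512;  |Δ| = 0.005532
h(2.831512) = -0.000970
z4 = 2.831512 − (-0.000970)·(0.005532)/(-0.026588) = 2.831310;  |Δ| = 0.000202
|z4 − z3| = 0.000202 < 0.001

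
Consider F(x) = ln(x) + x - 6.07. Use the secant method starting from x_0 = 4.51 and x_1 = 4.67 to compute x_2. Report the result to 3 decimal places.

4.554

F(4.51) = -0.05370, F(4.67) = 0.14116
x_2 = 4.67000 − 0.14116·(4.67000 − 4.51000) / (0.14116 − (-0.05370)) = 4.67000 − (0.02259)/(0.19486) = 4.55410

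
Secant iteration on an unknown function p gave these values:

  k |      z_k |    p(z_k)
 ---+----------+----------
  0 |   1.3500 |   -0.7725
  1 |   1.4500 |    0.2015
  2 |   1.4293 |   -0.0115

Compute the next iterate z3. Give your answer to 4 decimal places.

1.4304

z3 = 1.4293 − (-0.0115)·(1.4293 − 1.4500) / (-0.0115 − 0.2015)
   = 1.4293 − (0.000238)/(-0.213000) = 1.430418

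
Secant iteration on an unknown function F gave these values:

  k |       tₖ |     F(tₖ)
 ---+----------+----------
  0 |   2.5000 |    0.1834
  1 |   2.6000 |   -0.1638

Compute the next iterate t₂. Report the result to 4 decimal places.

2.5528

t₂ = 2.6000 − (-0.1638)·(2.6000 − 2.5000) / (-0.1638 − 0.1834)
   = 2.6000 − (-0.016380)/(-0.347200) = 2.552823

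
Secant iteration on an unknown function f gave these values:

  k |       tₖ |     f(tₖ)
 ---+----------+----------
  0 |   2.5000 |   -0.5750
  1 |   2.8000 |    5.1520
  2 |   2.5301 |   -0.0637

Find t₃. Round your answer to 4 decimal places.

2.5334

t₃ = 2.5301 − (-0.0637)·(2.5301 − 2.8000) / (-0.0637 − 5.1520)
   = 2.5301 − (0.017193)/(-5.215700) = 2.533396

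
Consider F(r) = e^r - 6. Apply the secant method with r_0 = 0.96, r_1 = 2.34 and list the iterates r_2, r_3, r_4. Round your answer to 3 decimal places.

1.562, 1.733, 1.799

F(0.96) = -3.38830, F(2.34) = 4.38124
r_2 = 2.34000 − 4.38124·(2.34000 − 0.96000) / (4.38124 − (-3.38830)) = 2.34000 − (6.04611)/(7.76954) = 1.56182
F(1.56182) = -1.23251
r_3 = 1.56182 − (-1.23251)·(1.56182 − 2.34000) / (-1.23251 − 4.38124) = 1.56182 − (0.95912)/(-5.61375) = 1.73267
F(1.73267) = -0.34426
r_4 = 1.73267 − (-0.34426)·(1.73267 − 1.56182) / (-0.34426 − (-1.23251)) = 1.73267 − (-0.05882)/(0.88825) = 1.79889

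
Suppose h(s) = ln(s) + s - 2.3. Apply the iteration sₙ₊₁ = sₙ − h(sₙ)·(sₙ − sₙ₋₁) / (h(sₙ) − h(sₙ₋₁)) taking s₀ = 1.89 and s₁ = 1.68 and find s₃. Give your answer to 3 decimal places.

1.744

h(1.89) = 0.22658, h(1.68) = -0.10121
s₂ = 1.68000 − (-0.10121)·(1.68000 − 1.89000) / (-0.10121 − 0.22658) = 1.68000 − (0.02125)/(-0.32778) = 1.74484
h(1.74484) = 0.00150
s₃ = 1.74484 − 0.00150·(1.74484 − 1.68000) / (0.00150 − (-0.10121)) = 1.74484 − (0.00010)/(0.10271) = 1.74389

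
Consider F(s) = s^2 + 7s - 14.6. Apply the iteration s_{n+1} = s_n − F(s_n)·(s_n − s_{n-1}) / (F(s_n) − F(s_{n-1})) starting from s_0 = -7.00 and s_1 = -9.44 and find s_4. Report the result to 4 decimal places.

-8.6818

F(-7.00) = -14.600000, F(-9.44) = 8.433600
s_2 = -9.440000 − 8.433600·(-9.440000 − (-7.000000)) / (8.433600 − (-14.600000)) = -9.440000 − (-20.577984)/(23.033600) = -8.546610
F(-8.546610) = -1.381726
s_3 = -8.546610 − (-1.381726)·(-8.546610 − (-9.440000)) / (-1.381726 − 8.433600) = -8.546610 − (-1.234420)/(-9.815326) = -8.672375
F(-8.672375) = -0.096540
s_4 = -8.672375 − (-0.096540)·(-8.672375 − (-8.546610)) / (-0.096540 − (-1.381726)) = -8.672375 − (0.012141)/(1.285186) = -8.681822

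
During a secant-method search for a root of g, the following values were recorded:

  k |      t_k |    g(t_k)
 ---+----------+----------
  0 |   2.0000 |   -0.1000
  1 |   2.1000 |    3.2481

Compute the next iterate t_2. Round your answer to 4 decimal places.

t_2 = 2.1000 − 3.2481·(2.1000 − 2.0000) / (3.2481 − (-0.1000))
   = 2.1000 − (0.324810)/(3.348100) = 2.002987

2.0030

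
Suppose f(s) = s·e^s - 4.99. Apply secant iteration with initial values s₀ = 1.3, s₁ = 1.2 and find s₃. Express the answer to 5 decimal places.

1.32536

f(1.3) = -0.2199143, f(1.2) = -1.0058597
s₂ = 1.2000000 − (-1.0058597)·(1.2000000 − 1.3000000) / (-1.0058597 − (-0.2199143)) = 1.2000000 − (0.1005860)/(-0.7859454) = 1.3279809
f(1.3279809) = 0.0210251
s₃ = 1.3279809 − 0.0210251·(1.3279809 − 1.2000000) / (0.0210251 − (-1.0058597)) = 1.3279809 − (0.0026908)/(1.0268848) = 1.3253605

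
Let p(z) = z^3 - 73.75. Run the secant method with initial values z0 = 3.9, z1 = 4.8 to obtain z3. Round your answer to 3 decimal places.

4.188

p(3.9) = -14.43100, p(4.8) = 36.84200
z2 = 4.80000 − 36.84200·(4.80000 − 3.90000) / (36.84200 − (-14.43100)) = 4.80000 − (33.15780)/(51.27300) = 4.15331
p(4.15331) = -2.10553
z3 = 4.15331 − (-2.10553)·(4.15331 − 4.80000) / (-2.10553 − 36.84200) = 4.15331 − (1.36163)/(-38.94753) = 4.18827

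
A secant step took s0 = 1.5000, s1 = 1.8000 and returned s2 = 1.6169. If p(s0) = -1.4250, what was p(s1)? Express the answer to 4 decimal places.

The secant line through (1.5000, -1.4250) and (1.8000, p(s1)) crosses zero at s2 = 1.6169.
So (1.5000, -1.4250), (1.8000, p(s1)), (1.6169, 0) are collinear:
p(s1) = -1.4250 · (1.8000 − 1.6169) / (1.5000 − 1.6169) = -1.4250 · (0.183100)/(-0.116900) = 2.231972

2.2320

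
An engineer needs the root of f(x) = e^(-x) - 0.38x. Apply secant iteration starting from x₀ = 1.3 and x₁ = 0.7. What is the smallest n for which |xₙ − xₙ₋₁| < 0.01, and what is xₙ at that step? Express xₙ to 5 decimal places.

f(1.3) = -0.2214682, f(0.7) = 0.2305853
x₂ = 0.7000000 − 0.2305853·(-0.6000000)/(0.4520535) = 1.0060505;  |Δ| = 0.3060505
f(1.0060505) = -0.0166388
x₃ = 1.0060505 − (-0.0166388)·(0.3060505)/(-0.2472242) = 0.9854524;  |Δ| = 0.0205980
f(0.9854524) = -0.0012016
x₄ = 0.9854524 − (-0.0012016)·(-0.0205980)/(0.0154372) = 0.9838491;  |Δ| = 0.0016033
|x₄ − x₃| = 0.0016033 < 0.01

n = 4, xₙ = 0.98385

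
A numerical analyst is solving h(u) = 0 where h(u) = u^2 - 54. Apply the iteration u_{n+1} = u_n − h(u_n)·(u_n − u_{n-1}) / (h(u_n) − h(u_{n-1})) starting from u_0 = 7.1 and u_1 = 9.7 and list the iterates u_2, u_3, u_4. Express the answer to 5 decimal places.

h(7.1) = -3.5900000, h(9.7) = 40.0900000
u_2 = 9.7000000 − 40.0900000·(9.7000000 − 7.1000000) / (40.0900000 − (-3.5900000)) = 9.7000000 − (104.2340000)/(43.6800000) = 7.3136905
h(7.3136905) = -0.5099316
u_3 = 7.3136905 − (-0.5099316)·(7.3136905 − 9.7000000) / (-0.5099316 − 40.0900000) = 7.3136905 − (1.2168547)/(-40.5999316) = 7.3436623
h(7.3436623) = -0.0706238
u_4 = 7.3436623 − (-0.0706238)·(7.3436623 − 7.3136905) / (-0.0706238 − (-0.5099316)) = 7.3436623 − (-0.0021167)/(0.4393078) = 7.3484806

7.31369, 7.34366, 7.34848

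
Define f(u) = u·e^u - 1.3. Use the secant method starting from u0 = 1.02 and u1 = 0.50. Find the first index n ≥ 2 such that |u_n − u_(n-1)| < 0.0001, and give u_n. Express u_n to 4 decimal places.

f(1.02) = 1.528659, f(0.50) = -0.475639
u2 = 0.500000 − (-0.475639)·(-0.520000)/(-2.004298) = 0.623401;  |Δ| = 0.123401
f(0.623401) = -0.137194
u3 = 0.623401 − (-0.137194)·(0.123401)/(0.338445) = 0.673424;  |Δ| = 0.050023
f(0.673424) = 0.020543
u4 = 0.673424 − 0.020543·(0.050023)/(0.157737) = 0.666909;  |Δ| = 0.006515
f(0.666909) = -0.000724
u5 = 0.666909 − (-0.000724)·(-0.006515)/(-0.021267) = 0.667131;  |Δ| = 0.000222
f(0.667131) = -0.000004
u6 = 0.667131 − (-0.000004)·(0.000222)/(0.000720) = 0.667132;  |Δ| = 0.000001
|u6 − u5| = 0.000001 < 0.0001

n = 6, u_n = 0.6671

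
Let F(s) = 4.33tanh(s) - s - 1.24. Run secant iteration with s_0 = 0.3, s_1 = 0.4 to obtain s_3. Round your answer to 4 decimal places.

F(0.3) = -0.278616, F(0.4) = 0.005179
s_2 = 0.400000 − 0.005179·(0.400000 − 0.300000) / (0.005179 − (-0.278616)) = 0.400000 − (0.000518)/(0.283795) = 0.398175
F(0.398175) = 0.000238
s_3 = 0.398175 − 0.000238·(0.398175 − 0.400000) / (0.000238 − 0.005179) = 0.398175 − (0.000000)/(-0.004941) = 0.398087

0.3981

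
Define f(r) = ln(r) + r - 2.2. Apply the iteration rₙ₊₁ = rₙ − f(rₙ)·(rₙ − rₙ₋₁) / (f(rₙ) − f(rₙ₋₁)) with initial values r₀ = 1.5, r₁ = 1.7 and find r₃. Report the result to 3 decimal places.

1.681

f(1.5) = -0.29453, f(1.7) = 0.03063
r₂ = 1.70000 − 0.03063·(1.70000 − 1.50000) / (0.03063 − (-0.29453)) = 1.70000 − (0.00613)/(0.32516) = 1.68116
f(1.68116) = 0.00065
r₃ = 1.68116 − 0.00065·(1.68116 − 1.70000) / (0.00065 − 0.03063) = 1.68116 − (-0.00001)/(-0.02998) = 1.68076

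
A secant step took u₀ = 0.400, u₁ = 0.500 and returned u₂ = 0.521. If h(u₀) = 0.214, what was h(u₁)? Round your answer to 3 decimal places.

0.037

The secant line through (0.400, 0.214) and (0.500, h(u₁)) crosses zero at u₂ = 0.521.
So (0.400, 0.214), (0.500, h(u₁)), (0.521, 0) are collinear:
h(u₁) = 0.214 · (0.500 − 0.521) / (0.400 − 0.521) = 0.214 · (-0.02100)/(-0.12100) = 0.03714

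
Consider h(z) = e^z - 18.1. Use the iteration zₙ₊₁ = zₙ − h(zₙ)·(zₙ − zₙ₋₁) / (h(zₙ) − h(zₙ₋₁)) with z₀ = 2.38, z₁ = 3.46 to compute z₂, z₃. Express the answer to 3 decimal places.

2.755, 2.859

h(2.38) = -7.29510, h(3.46) = 13.71698
z₂ = 3.46000 − 13.71698·(3.46000 − 2.38000) / (13.71698 − (-7.29510)) = 3.46000 − (14.81433)/(21.01207) = 2.75496
h(2.75496) = -2.37957
z₃ = 2.75496 − (-2.37957)·(2.75496 − 3.46000) / (-2.37957 − 13.71698) = 2.75496 − (1.67769)/(-16.09655) = 2.85919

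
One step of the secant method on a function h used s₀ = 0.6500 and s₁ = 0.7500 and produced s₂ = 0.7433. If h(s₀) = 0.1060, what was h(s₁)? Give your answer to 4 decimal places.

The secant line through (0.6500, 0.1060) and (0.7500, h(s₁)) crosses zero at s₂ = 0.7433.
So (0.6500, 0.1060), (0.7500, h(s₁)), (0.7433, 0) are collinear:
h(s₁) = 0.1060 · (0.7500 − 0.7433) / (0.6500 − 0.7433) = 0.1060 · (0.006700)/(-0.093300) = -0.007612

-0.0076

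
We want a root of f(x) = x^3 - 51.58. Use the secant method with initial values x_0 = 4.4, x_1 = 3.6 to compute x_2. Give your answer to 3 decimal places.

f(4.4) = 33.60400, f(3.6) = -4.92400
x_2 = 3.60000 − (-4.92400)·(3.60000 − 4.40000) / (-4.92400 − 33.60400) = 3.60000 − (3.93920)/(-38.52800) = 3.70224

3.702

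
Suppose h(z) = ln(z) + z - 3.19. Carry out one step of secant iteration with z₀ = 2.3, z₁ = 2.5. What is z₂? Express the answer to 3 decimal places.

2.340

h(2.3) = -0.05709, h(2.5) = 0.22629
z₂ = 2.50000 − 0.22629·(2.50000 − 2.30000) / (0.22629 − (-0.05709)) = 2.50000 − (0.04526)/(0.28338) = 2.34029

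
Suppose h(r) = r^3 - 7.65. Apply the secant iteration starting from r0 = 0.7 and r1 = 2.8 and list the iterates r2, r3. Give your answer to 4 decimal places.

1.4101, 1.7619

h(0.7) = -7.307000, h(2.8) = 14.302000
r2 = 2.800000 − 14.302000·(2.800000 − 0.700000) / (14.302000 − (-7.307000)) = 2.800000 − (30.034200)/(21.609000) = 1.410107
h(1.410107) = -4.846141
r3 = 1.410107 − (-4.846141)·(1.410107 − 2.800000) / (-4.846141 − 14.302000) = 1.410107 − (6.735618)/(-19.148141) = 1.761870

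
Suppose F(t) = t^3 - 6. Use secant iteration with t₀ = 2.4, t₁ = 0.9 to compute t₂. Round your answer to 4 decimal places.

1.5038

F(2.4) = 7.824000, F(0.9) = -5.271000
t₂ = 0.900000 − (-5.271000)·(0.900000 − 2.400000) / (-5.271000 − 7.824000) = 0.900000 − (7.906500)/(-13.095000) = 1.503780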